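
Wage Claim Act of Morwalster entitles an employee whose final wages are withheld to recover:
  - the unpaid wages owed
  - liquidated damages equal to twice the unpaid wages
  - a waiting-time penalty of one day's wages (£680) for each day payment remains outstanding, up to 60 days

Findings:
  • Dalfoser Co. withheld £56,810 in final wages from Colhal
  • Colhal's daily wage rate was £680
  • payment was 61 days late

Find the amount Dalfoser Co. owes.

Total award: £211,230

Doubled: 2 × £56,810 = £113,620
Penalty days: min(61, 60) = 60
Waiting-time penalty: 60 × £680 = £40,800
Total award: £56,810 + £113,620 + £40,800 = £211,230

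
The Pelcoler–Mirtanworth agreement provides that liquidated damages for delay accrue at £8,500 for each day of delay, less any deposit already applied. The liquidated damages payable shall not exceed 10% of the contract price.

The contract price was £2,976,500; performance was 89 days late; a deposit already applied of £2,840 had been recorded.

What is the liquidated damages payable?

£297,650

Per-day damages: 89 × £8,500 = £756,500
Less deposit already applied: £756,500 − £2,840 = £753,660
Cap: 10% of £2,976,500 = £297,650
Cap at £297,650: £753,660 exceeds the cap → £297,650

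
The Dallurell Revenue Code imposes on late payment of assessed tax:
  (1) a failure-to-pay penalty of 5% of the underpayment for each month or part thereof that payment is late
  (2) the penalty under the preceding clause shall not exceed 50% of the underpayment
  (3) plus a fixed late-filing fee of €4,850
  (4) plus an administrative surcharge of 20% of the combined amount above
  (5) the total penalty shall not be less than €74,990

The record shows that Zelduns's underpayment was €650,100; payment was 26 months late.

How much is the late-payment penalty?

Accrued rate: 5% × 26 = 130%, capped at 50% → 50%
Failure-to-pay penalty: 50% of €650,100 = €325,050
Penalty before surcharge: €325,050 + €4,850 = €329,900
Administrative surcharge: 20% of €329,900 = €65,980
Total penalty: €329,900 + €65,980 = €395,880
Minimum €74,990: €395,880 meets the minimum, no increase.

€395,880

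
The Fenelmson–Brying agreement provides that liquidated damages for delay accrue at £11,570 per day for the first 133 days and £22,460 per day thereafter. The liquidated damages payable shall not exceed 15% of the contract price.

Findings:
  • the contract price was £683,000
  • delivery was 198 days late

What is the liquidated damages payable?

First 133 days: 133 × £11,570 = £1,538,810
Remaining days: (198 − 133) × £22,460 = £1,459,900
Accrued per-day damages: £1,538,810 + £1,459,900 = £2,998,710
Cap: 15% of £683,000 = £102,450
Cap at £102,450: £2,998,710 exceeds the cap → £102,450

£102,450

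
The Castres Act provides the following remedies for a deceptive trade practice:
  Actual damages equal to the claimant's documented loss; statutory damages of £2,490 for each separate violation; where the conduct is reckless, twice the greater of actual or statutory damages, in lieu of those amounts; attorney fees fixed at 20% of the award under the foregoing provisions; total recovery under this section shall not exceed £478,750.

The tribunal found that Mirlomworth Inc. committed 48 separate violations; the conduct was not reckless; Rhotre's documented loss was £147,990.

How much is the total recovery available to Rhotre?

Statutory damages: 48 × £2,490 = £119,520
Conduct not reckless: the in-lieu enhancement does not apply.
Actual plus statutory damages: £147,990 + £119,520 = £267,510
Attorney fees: 20% of £267,510 = £53,502
Total before cap: £267,510 + £53,502 = £321,012
Cap at £478,750: £321,012 is within the cap, no reduction.

£321,012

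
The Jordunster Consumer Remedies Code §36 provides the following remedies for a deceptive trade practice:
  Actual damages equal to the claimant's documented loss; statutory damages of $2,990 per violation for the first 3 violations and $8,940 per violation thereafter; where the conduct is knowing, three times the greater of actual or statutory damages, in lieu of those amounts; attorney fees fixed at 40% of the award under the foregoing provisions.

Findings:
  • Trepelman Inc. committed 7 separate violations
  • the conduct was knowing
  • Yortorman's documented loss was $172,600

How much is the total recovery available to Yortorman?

First 3 violations: 3 × $2,990 = $8,970
Remaining violations: (7 − 3) × $8,940 = $35,760
Statutory damages: $8,970 + $35,760 = $44,730
Greater of actual damages ($172,600) or statutory damages ($44,730): $172,600
Trebled: 3 × $172,600 = $517,800
Attorney fees: 40% of $517,800 = $207,120
Total recovery: $517,800 + $207,120 = $724,920

$724,920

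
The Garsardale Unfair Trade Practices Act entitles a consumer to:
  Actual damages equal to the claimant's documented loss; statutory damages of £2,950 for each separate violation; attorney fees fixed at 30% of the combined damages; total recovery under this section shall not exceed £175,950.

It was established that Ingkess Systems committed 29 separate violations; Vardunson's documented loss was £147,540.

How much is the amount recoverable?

£175,950

Statutory damages: 29 × £2,950 = £85,550
Combined damages: £147,540 + £85,550 = £233,090
Attorney fees: 30% of £233,090 = £69,927
Total before cap: £233,090 + £69,927 = £303,017
Cap at £175,950: £303,017 exceeds the cap → £175,950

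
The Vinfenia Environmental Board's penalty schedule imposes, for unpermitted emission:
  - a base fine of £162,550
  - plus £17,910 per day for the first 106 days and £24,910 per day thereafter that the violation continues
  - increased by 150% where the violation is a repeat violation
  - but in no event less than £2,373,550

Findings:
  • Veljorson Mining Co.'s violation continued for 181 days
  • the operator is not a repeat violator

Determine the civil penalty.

£3,929,260

First 106 days: 106 × £17,910 = £1,898,460
Remaining days: (181 − 106) × £24,910 = £1,868,250
Per-day component: £1,898,460 + £1,868,250 = £3,766,710
Base plus per-day: £162,550 + £3,766,710 = £3,929,260
The operator is not a repeat violator: no 150% increase.
Minimum £2,373,550: £3,929,260 meets the minimum, no increase.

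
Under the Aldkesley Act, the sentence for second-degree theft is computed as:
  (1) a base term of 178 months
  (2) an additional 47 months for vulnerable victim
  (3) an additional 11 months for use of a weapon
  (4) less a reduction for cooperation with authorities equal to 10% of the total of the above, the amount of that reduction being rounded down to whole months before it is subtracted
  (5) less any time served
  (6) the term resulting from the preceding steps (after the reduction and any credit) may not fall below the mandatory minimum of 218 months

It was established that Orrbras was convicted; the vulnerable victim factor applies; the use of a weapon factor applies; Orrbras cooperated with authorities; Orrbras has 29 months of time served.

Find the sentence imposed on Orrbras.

218 months

Vulnerable victim enhancement: +47 months
Use of a weapon enhancement: +11 months
Adjusted term: 178 months + 47 months + 11 months = 236 months
Cooperation with authorities reduction: 10% of 236 months = 23 months (rounded down)
After reduction: 236 − 23 = 213 months
Less time served: 213 months − 29 months = 184 months
Minimum 218 months: 184 months is below the minimum → 218 months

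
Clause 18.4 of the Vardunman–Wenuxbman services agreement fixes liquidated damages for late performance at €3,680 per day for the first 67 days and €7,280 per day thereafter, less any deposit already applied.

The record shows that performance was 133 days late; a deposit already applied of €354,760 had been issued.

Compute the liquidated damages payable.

First 67 days: 67 × €3,680 = €246,560
Remaining days: (133 − 67) × €7,280 = €480,480
Accrued per-day damages: €246,560 + €480,480 = €727,040
Less deposit already applied: €727,040 − €354,760 = €372,280

€372,280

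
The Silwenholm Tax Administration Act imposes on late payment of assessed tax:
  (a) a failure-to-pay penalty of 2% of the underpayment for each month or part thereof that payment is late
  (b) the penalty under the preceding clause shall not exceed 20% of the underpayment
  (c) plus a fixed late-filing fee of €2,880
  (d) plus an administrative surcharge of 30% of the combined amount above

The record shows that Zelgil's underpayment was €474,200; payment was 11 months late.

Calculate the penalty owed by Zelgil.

Accrued rate: 2% × 11 = 22%, capped at 20% → 20%
Failure-to-pay penalty: 20% of €474,200 = €94,840
Penalty before surcharge: €94,840 + €2,880 = €97,720
Administrative surcharge: 30% of €97,720 = €29,316
Total penalty: €97,720 + €29,316 = €127,036

Penalty: €127,036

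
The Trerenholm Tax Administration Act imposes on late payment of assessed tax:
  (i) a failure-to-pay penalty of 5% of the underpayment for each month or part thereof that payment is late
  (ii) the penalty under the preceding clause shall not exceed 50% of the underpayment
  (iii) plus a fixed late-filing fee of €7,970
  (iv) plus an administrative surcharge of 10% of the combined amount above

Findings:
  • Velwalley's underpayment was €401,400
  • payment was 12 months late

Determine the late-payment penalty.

Accrued rate: 5% × 12 = 60%, capped at 50% → 50%
Failure-to-pay penalty: 50% of €401,400 = €200,700
Penalty before surcharge: €200,700 + €7,970 = €208,670
Administrative surcharge: 10% of €208,670 = €20,867
Total penalty: €208,670 + €20,867 = €229,537

€229,537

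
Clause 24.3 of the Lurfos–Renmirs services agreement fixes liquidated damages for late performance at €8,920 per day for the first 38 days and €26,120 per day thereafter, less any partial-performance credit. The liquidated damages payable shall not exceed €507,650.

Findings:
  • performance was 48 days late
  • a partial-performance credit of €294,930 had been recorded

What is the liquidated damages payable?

First 38 days: 38 × €8,920 = €338,960
Remaining days: (48 − 38) × €26,120 = €261,200
Accrued per-day damages: €338,960 + €261,200 = €600,160
Less partial-performance credit: €600,160 − €294,930 = €305,230
Cap at €507,650: €305,230 is within the cap, no reduction.

Liquidated damages: €305,230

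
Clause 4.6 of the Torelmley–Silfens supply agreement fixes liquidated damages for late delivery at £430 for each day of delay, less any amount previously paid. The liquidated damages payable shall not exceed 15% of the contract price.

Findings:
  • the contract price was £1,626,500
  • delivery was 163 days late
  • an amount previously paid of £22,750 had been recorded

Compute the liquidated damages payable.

Per-day damages: 163 × £430 = £70,090
Less amount previously paid: £70,090 − £22,750 = £47,340
Cap: 15% of £1,626,500 = £243,975
Cap at £243,975: £47,340 is within the cap, no reduction.

£47,340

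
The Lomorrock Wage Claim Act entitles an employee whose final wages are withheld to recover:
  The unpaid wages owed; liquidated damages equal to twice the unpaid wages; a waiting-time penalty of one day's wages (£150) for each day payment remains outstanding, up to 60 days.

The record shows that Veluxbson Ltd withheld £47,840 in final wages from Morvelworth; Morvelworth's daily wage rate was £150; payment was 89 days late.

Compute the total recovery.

Doubled: 2 × £47,840 = £95,680
Penalty days: min(89, 60) = 60
Waiting-time penalty: 60 × £150 = £9,000
Total award: £47,840 + £95,680 + £9,000 = £152,520

Total award: £152,520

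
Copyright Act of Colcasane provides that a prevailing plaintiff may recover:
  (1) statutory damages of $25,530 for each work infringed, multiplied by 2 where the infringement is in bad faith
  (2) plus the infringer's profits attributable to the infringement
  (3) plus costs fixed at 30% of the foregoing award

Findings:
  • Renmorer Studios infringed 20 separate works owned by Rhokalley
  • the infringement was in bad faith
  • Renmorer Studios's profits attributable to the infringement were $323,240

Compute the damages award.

$1,747,772

Statutory damages: 20 × $25,530 = $510,600
Doubled: 2 × $510,600 = $1,021,200
Combined award: $1,021,200 + $323,240 = $1,344,440
Costs: 30% of $1,344,440 = $403,332
Award plus costs: $1,344,440 + $403,332 = $1,747,772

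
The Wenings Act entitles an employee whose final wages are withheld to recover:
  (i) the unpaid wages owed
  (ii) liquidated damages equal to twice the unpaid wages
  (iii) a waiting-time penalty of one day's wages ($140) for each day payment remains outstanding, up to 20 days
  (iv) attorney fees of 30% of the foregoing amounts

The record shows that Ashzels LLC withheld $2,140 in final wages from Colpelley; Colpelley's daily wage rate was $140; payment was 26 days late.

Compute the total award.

Total award: $11,986

Doubled: 2 × $2,140 = $4,280
Penalty days: min(26, 20) = 20
Waiting-time penalty: 20 × $140 = $2,800
Subtotal: $2,140 + $4,280 + $2,800 = $9,220
Attorney fees: 30% of $9,220 = $2,766
Total award: $9,220 + $2,766 = $11,986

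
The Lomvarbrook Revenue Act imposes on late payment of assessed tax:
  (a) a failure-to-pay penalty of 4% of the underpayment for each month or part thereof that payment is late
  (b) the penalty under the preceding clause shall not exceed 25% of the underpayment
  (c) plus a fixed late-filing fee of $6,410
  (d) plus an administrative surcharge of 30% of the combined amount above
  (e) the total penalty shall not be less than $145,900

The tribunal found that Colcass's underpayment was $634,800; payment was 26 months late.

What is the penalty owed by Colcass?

Accrued rate: 4% × 26 = 104%, capped at 25% → 25%
Failure-to-pay penalty: 25% of $634,800 = $158,700
Penalty before surcharge: $158,700 + $6,410 = $165,110
Administrative surcharge: 30% of $165,110 = $49,533
Total penalty: $165,110 + $49,533 = $214,643
Minimum $145,900: $214,643 meets the minimum, no increase.

$214,643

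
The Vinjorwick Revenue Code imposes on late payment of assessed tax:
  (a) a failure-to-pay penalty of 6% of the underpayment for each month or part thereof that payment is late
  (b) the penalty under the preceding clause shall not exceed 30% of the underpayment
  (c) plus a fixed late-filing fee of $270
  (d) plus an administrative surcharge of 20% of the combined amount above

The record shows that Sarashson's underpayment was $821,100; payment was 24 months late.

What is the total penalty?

Accrued rate: 6% × 24 = 144%, capped at 30% → 30%
Failure-to-pay penalty: 30% of $821,100 = $246,330
Penalty before surcharge: $246,330 + $270 = $246,600
Administrative surcharge: 20% of $246,600 = $49,320
Total penalty: $246,600 + $49,320 = $295,920

$295,920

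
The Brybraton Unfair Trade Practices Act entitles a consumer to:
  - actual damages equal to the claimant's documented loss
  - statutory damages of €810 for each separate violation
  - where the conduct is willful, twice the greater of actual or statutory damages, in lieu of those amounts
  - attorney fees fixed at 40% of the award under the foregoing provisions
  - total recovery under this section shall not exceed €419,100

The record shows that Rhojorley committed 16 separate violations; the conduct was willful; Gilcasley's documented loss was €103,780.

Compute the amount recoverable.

Statutory damages: 16 × €810 = €12,960
Greater of actual damages (€103,780) or statutory damages (€12,960): €103,780
Doubled: 2 × €103,780 = €207,560
Attorney fees: 40% of €207,560 = €83,024
Total before cap: €207,560 + €83,024 = €290,584
Cap at €419,100: €290,584 is within the cap, no reduction.

€290,584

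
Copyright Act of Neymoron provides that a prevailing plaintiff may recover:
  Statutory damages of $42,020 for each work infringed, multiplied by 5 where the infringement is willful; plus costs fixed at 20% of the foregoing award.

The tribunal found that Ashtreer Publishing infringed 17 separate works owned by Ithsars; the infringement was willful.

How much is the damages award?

Statutory damages: 17 × $42,020 = $714,340
Multiplied by 5: 5 × $714,340 = $3,571,700
Costs: 20% of $3,571,700 = $714,340
Award plus costs: $3,571,700 + $714,340 = $4,286,040

Award: $4,286,040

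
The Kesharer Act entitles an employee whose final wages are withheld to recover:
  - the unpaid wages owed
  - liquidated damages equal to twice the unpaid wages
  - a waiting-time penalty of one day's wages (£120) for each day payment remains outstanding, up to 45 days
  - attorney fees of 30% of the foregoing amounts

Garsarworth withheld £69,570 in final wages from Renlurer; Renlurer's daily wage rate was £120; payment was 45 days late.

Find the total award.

Doubled: 2 × £69,570 = £139,140
Penalty days: min(45, 45) = 45
Waiting-time penalty: 45 × £120 = £5,400
Subtotal: £69,570 + £139,140 + £5,400 = £214,110
Attorney fees: 30% of £214,110 = £64,233
Total award: £214,110 + £64,233 = £278,343

£278,343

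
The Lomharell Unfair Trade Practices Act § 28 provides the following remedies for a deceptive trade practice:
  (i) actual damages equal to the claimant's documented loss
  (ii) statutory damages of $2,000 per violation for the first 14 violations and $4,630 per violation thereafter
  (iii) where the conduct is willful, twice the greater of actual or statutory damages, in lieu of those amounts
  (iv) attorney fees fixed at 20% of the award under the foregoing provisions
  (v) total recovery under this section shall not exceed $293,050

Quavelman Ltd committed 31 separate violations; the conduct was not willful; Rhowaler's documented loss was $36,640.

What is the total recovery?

First 14 violations: 14 × $2,000 = $28,000
Remaining violations: (31 − 14) × $4,630 = $78,710
Statutory damages: $28,000 + $78,710 = $106,710
Conduct not willful: the in-lieu enhancement does not apply.
Actual plus statutory damages: $36,640 + $106,710 = $143,350
Attorney fees: 20% of $143,350 = $28,670
Total before cap: $143,350 + $28,670 = $172,020
Cap at $293,050: $172,020 is within the cap, no reduction.

Total recovery: $172,020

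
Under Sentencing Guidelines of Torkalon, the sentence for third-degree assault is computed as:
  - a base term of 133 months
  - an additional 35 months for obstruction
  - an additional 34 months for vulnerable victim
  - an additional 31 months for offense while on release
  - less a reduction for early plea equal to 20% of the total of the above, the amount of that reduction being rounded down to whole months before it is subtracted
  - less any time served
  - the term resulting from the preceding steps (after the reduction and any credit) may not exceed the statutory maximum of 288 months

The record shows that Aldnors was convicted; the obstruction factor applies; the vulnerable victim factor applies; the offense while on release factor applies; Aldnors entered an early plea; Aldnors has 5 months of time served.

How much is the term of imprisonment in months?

182 months

Obstruction enhancement: +35 months
Vulnerable victim enhancement: +34 months
Offense while on release enhancement: +31 months
Adjusted term: 133 months + 35 months + 34 months + 31 months = 233 months
Early plea reduction: 20% of 233 months = 46 months (rounded down)
After reduction: 233 − 46 = 187 months
Less time served: 187 months − 5 months = 182 months
Cap at 288 months: 182 months is within the cap, no reduction.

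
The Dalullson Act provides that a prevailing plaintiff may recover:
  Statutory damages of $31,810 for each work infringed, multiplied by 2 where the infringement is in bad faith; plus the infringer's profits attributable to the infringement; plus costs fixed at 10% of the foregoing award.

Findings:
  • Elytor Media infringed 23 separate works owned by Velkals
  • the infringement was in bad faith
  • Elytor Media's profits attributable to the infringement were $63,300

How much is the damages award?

Statutory damages: 23 × $31,810 = $731,630
Doubled: 2 × $731,630 = $1,463,260
Combined award: $1,463,260 + $63,300 = $1,526,560
Costs: 10% of $1,526,560 = $152,656
Award plus costs: $1,526,560 + $152,656 = $1,679,216

$1,679,216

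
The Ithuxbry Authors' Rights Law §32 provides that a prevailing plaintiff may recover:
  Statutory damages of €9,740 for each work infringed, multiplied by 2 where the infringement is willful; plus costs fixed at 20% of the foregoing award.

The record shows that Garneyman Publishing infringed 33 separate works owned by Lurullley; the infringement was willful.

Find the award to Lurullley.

Award: €771,408

Statutory damages: 33 × €9,740 = €321,420
Doubled: 2 × €321,420 = €642,840
Costs: 20% of €642,840 = €128,568
Award plus costs: €642,840 + €128,568 = €771,408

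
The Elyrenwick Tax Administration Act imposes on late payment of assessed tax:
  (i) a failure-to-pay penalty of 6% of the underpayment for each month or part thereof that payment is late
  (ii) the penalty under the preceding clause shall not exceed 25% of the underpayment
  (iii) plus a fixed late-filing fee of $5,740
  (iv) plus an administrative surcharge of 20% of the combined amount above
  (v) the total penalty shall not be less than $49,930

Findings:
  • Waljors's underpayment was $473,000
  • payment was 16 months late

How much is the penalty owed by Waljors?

$148,788

Accrued rate: 6% × 16 = 96%, capped at 25% → 25%
Failure-to-pay penalty: 25% of $473,000 = $118,250
Penalty before surcharge: $118,250 + $5,740 = $123,990
Administrative surcharge: 20% of $123,990 = $24,798
Total penalty: $123,990 + $24,798 = $148,788
Minimum $49,930: $148,788 meets the minimum, no increase.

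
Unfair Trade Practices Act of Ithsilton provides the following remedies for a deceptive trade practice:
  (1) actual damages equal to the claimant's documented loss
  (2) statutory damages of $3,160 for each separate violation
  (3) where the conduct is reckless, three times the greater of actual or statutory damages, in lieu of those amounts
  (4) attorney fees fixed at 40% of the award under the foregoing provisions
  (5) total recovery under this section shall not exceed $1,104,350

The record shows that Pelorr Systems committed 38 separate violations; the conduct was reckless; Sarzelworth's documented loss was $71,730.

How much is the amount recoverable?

$504,336

Statutory damages: 38 × $3,160 = $120,080
Greater of actual damages ($71,730) or statutory damages ($120,080): $120,080
Trebled: 3 × $120,080 = $360,240
Attorney fees: 40% of $360,240 = $144,096
Total before cap: $360,240 + $144,096 = $504,336
Cap at $1,104,350: $504,336 is within the cap, no reduction.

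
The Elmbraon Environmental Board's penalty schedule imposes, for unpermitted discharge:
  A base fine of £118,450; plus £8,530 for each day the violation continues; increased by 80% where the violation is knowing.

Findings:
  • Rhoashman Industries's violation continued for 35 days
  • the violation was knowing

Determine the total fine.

Civil penalty: £750,600

Per-day component: 35 × £8,530 = £298,550
Base plus per-day: £118,450 + £298,550 = £417,000
Enhancement: 80% of £417,000 = £333,600
Enhanced fine: £417,000 + £333,600 = £750,600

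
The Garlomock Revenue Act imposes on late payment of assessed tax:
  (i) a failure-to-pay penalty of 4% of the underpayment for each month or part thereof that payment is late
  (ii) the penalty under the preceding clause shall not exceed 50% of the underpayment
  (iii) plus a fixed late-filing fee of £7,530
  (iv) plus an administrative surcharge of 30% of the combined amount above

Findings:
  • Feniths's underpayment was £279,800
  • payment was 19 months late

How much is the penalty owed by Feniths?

Accrued rate: 4% × 19 = 76%, capped at 50% → 50%
Failure-to-pay penalty: 50% of £279,800 = £139,900
Penalty before surcharge: £139,900 + £7,530 = £147,430
Administrative surcharge: 30% of £147,430 = £44,229
Total penalty: £147,430 + £44,229 = £191,659

£191,659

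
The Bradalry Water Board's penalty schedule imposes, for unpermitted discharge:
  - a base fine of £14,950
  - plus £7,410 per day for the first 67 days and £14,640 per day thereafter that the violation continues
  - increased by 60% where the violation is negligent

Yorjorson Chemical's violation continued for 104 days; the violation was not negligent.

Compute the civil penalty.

£1,053,100

First 67 days: 67 × £7,410 = £496,470
Remaining days: (104 − 67) × £14,640 = £541,680
Per-day component: £496,470 + £541,680 = £1,038,150
Base plus per-day: £14,950 + £1,038,150 = £1,053,100
The violation was not negligent: no 60% increase.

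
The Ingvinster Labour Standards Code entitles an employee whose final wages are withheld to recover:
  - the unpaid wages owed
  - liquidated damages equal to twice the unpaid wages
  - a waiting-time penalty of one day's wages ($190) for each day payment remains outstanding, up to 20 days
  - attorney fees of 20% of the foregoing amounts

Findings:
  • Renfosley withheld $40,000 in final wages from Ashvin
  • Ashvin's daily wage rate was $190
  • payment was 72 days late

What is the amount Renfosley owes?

Doubled: 2 × $40,000 = $80,000
Penalty days: min(72, 20) = 20
Waiting-time penalty: 20 × $190 = $3,800
Subtotal: $40,000 + $80,000 + $3,800 = $123,800
Attorney fees: 20% of $123,800 = $24,760
Total award: $123,800 + $24,760 = $148,560

$148,560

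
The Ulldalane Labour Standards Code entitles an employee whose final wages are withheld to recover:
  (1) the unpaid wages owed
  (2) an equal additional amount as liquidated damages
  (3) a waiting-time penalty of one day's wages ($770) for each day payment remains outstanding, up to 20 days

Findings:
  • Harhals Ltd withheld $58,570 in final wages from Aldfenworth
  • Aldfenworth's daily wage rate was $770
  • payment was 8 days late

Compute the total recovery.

Liquidated damages (equal amount): $58,570
Penalty days: min(8, 20) = 8
Waiting-time penalty: 8 × $770 = $6,160
Total award: $58,570 + $58,570 + $6,160 = $123,300

$123,300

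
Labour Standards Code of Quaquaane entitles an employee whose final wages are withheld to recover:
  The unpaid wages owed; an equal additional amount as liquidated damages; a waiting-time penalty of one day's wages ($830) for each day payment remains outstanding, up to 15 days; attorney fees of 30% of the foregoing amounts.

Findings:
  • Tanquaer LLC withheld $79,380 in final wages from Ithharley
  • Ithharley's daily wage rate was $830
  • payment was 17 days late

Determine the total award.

$222,573

Liquidated damages (equal amount): $79,380
Penalty days: min(17, 15) = 15
Waiting-time penalty: 15 × $830 = $12,450
Subtotal: $79,380 + $79,380 + $12,450 = $171,210
Attorney fees: 30% of $171,210 = $51,363
Total award: $171,210 + $51,363 = $222,573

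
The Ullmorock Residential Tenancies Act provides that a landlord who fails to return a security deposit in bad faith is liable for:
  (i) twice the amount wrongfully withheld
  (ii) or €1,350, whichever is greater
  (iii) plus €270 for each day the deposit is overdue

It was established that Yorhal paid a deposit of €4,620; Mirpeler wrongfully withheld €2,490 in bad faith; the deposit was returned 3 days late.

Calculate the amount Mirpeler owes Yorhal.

€5,790

Doubled: 2 × €2,490 = €4,980
Minimum €1,350: €4,980 meets the minimum, no increase.
Late-return penalty: 3 × €270 = €810
Damages plus late penalty: €4,980 + €810 = €5,790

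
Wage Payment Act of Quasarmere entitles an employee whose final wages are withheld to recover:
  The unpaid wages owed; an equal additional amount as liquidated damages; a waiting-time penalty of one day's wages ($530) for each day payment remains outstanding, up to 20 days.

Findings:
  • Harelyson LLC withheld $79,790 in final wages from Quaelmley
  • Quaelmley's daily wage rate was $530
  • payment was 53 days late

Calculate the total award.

Liquidated damages (equal amount): $79,790
Penalty days: min(53, 20) = 20
Waiting-time penalty: 20 × $530 = $10,600
Total award: $79,790 + $79,790 + $10,600 = $170,180

$170,180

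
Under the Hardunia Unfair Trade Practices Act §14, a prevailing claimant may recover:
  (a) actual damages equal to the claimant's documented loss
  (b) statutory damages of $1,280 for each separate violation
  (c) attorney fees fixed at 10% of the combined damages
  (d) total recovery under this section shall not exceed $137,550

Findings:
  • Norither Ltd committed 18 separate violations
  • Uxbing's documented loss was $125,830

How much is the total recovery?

Total recovery: $137,550

Statutory damages: 18 × $1,280 = $23,040
Combined damages: $125,830 + $23,040 = $148,870
Attorney fees: 10% of $148,870 = $14,887
Total before cap: $148,870 + $14,887 = $163,757
Cap at $137,550: $163,757 exceeds the cap → $137,550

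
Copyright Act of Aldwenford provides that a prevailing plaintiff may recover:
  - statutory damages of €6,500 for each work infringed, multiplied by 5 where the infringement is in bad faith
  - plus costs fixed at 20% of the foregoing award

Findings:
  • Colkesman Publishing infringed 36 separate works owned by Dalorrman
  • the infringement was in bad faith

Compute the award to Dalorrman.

Statutory damages: 36 × €6,500 = €234,000
Multiplied by 5: 5 × €234,000 = €1,170,000
Costs: 20% of €1,170,000 = €234,000
Award plus costs: €1,170,000 + €234,000 = €1,404,000

€1,404,000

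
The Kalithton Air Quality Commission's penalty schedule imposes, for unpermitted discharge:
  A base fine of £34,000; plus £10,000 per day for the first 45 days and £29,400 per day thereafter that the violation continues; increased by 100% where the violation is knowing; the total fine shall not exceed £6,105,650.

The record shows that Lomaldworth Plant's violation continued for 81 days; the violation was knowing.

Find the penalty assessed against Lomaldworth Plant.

£3,084,800

First 45 days: 45 × £10,000 = £450,000
Remaining days: (81 − 45) × £29,400 = £1,058,400
Per-day component: £450,000 + £1,058,400 = £1,508,400
Base plus per-day: £34,000 + £1,508,400 = £1,542,400
Enhancement: 100% of £1,542,400 = £1,542,400
Enhanced fine: £1,542,400 + £1,542,400 = £3,084,800
Cap at £6,105,650: £3,084,800 is within the cap, no reduction.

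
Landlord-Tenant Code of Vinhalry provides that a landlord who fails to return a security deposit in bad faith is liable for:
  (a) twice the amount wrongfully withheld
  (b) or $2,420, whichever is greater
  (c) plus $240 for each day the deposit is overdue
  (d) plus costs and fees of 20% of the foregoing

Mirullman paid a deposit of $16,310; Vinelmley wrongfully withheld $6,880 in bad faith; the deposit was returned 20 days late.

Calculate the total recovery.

Doubled: 2 × $6,880 = $13,760
Minimum $2,420: $13,760 meets the minimum, no increase.
Late-return penalty: 20 × $240 = $4,800
Damages plus late penalty: $13,760 + $4,800 = $18,560
Costs and fees: 20% of $18,560 = $3,712
Total recovery: $18,560 + $3,712 = $22,272

$22,272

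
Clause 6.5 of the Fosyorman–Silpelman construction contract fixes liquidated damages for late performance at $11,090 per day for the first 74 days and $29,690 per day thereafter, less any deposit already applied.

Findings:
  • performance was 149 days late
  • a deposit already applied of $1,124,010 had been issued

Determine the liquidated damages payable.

First 74 days: 74 × $11,090 = $820,660
Remaining days: (149 − 74) × $29,690 = $2,226,750
Accrued per-day damages: $820,660 + $2,226,750 = $3,047,410
Less deposit already applied: $3,047,410 − $1,124,010 = $1,923,400

$1,923,400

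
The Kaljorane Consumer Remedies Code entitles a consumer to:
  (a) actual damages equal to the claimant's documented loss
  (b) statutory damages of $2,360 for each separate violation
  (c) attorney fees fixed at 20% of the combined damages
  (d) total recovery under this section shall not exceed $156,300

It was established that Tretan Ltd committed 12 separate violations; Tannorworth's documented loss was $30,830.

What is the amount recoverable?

Statutory damages: 12 × $2,360 = $28,320
Combined damages: $30,830 + $28,320 = $59,150
Attorney fees: 20% of $59,150 = $11,830
Total before cap: $59,150 + $11,830 = $70,980
Cap at $156,300: $70,980 is within the cap, no reduction.

$70,980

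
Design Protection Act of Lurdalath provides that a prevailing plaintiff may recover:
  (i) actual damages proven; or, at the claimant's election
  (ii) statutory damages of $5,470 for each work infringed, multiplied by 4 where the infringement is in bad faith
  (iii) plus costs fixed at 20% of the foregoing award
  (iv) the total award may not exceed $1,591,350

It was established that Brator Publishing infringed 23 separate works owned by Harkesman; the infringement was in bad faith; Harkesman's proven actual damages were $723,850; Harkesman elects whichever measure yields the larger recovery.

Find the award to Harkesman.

Statutory damages: 23 × $5,470 = $125,810
Multiplied by 4: 4 × $125,810 = $503,240
Greater of actual damages ($723,850) or enhanced statutory damages ($503,240): $723,850
Costs: 20% of $723,850 = $144,770
Award plus costs: $723,850 + $144,770 = $868,620
Cap at $1,591,350: $868,620 is within the cap, no reduction.

$868,620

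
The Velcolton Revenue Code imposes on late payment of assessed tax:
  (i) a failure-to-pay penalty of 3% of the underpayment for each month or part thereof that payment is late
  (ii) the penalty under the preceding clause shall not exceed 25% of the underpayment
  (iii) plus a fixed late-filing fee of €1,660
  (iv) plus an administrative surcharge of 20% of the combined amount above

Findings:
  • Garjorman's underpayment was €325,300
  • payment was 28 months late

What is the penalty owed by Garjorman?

Penalty: €99,582

Accrued rate: 3% × 28 = 84%, capped at 25% → 25%
Failure-to-pay penalty: 25% of €325,300 = €81,325
Penalty before surcharge: €81,325 + €1,660 = €82,985
Administrative surcharge: 20% of €82,985 = €16,597
Total penalty: €82,985 + €16,597 = €99,582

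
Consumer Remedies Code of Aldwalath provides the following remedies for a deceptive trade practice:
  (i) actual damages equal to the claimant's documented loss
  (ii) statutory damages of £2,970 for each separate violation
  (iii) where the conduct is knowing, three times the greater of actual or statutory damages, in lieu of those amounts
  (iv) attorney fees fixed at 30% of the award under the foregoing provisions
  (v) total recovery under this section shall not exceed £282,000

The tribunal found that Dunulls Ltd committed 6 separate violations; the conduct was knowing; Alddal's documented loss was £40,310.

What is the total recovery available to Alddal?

£157,209

Statutory damages: 6 × £2,970 = £17,820
Greater of actual damages (£40,310) or statutory damages (£17,820): £40,310
Trebled: 3 × £40,310 = £120,930
Attorney fees: 30% of £120,930 = £36,279
Total before cap: £120,930 + £36,279 = £157,209
Cap at £282,000: £157,209 is within the cap, no reduction.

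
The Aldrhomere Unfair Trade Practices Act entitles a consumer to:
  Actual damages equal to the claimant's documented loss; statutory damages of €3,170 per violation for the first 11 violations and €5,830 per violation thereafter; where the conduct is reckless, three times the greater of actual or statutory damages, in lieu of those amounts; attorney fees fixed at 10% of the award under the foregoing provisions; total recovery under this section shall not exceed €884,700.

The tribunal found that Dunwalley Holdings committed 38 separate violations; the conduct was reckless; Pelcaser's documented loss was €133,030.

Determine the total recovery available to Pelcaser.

First 11 violations: 11 × €3,170 = €34,870
Remaining violations: (38 − 11) × €5,830 = €157,410
Statutory damages: €34,870 + €157,410 = €192,280
Greater of actual damages (€133,030) or statutory damages (€192,280): €192,280
Trebled: 3 × €192,280 = €576,840
Attorney fees: 10% of €576,840 = €57,684
Total before cap: €576,840 + €57,684 = €634,524
Cap at €884,700: €634,524 is within the cap, no reduction.

€634,524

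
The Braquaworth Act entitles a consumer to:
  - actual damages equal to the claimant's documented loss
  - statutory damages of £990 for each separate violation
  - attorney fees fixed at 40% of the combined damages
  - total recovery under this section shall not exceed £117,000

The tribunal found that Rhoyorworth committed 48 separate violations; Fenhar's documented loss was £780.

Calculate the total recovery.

Statutory damages: 48 × £990 = £47,520
Combined damages: £780 + £47,520 = £48,300
Attorney fees: 40% of £48,300 = £19,320
Total before cap: £48,300 + £19,320 = £67,620
Cap at £117,000: £67,620 is within the cap, no reduction.

£67,620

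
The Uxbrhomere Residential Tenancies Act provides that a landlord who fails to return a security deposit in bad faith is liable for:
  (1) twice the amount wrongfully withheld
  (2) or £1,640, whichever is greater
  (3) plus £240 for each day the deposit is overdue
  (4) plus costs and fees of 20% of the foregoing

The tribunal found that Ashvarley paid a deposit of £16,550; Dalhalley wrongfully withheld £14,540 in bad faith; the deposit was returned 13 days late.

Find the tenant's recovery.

Recovery: £38,640

Doubled: 2 × £14,540 = £29,080
Minimum £1,640: £29,080 meets the minimum, no increase.
Late-return penalty: 13 × £240 = £3,120
Damages plus late penalty: £29,080 + £3,120 = £32,200
Costs and fees: 20% of £32,200 = £6,440
Total recovery: £32,200 + £6,440 = £38,640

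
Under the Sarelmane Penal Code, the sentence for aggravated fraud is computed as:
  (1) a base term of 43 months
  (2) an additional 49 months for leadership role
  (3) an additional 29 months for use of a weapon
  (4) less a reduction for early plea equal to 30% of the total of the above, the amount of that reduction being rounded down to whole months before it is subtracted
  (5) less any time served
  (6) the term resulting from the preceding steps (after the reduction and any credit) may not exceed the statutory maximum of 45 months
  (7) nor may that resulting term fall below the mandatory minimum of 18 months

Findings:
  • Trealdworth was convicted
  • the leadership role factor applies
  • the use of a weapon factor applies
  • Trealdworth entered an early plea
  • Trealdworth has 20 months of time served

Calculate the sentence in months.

45 months

Leadership role enhancement: +49 months
Use of a weapon enhancement: +29 months
Adjusted term: 43 months + 49 months + 29 months = 121 months
Early plea reduction: 30% of 121 months = 36 months (rounded down)
After reduction: 121 − 36 = 85 months
Less time served: 85 months − 20 months = 65 months
Cap at 45 months: 65 months exceeds the cap → 45 months
Minimum 18 months: 45 months meets the minimum, no increase.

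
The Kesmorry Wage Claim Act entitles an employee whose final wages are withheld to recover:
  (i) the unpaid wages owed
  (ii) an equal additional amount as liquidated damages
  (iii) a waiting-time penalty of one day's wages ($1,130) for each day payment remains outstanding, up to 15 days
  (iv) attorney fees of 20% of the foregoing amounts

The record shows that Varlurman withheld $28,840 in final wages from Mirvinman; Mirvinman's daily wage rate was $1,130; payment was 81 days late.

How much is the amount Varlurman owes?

$89,556

Liquidated damages (equal amount): $28,840
Penalty days: min(81, 15) = 15
Waiting-time penalty: 15 × $1,130 = $16,950
Subtotal: $28,840 + $28,840 + $16,950 = $74,630
Attorney fees: 20% of $74,630 = $14,926
Total award: $74,630 + $14,926 = $89,556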